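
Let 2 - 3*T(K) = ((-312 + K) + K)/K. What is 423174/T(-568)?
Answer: -30045354/13 ≈ -2.3112e+6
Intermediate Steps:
T(K) = 2/3 - (-312 + 2*K)/(3*K) (T(K) = 2/3 - ((-312 + K) + K)/(3*K) = 2/3 - (-312 + 2*K)/(3*K))
423174/T(-568) = 423174/((104/(-568))) = 423174/((104*(-1/568))) = 423174/(-13/71) = 423174*(-71/13) = -30045354/13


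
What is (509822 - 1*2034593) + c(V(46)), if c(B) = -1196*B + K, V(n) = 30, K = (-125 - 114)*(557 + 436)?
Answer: -1797978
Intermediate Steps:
K = -237327 (K = -239*993 = -237327)
c(B) = -237327 - 1196*B (c(B) = -1196*B - 237327 = -237327 - 1196*B)
(509822 - 1*2034593) + c(V(46)) = (509822 - 1*2034593) + (-237327 - 1196*30) = (509822 - 2034593) + (-237327 - 35880) = -1524771 - 273207 = -1797978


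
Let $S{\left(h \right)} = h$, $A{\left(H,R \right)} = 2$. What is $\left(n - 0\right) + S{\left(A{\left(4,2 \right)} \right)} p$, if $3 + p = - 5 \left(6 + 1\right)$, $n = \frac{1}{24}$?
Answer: $- \frac{1823}{24} \approx -75.958$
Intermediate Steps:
$n = \frac{1}{24} \approx 0.041667$
$p = -38$ ($p = -3 - 5 \left(6 + 1\right) = -3 - 35 = -38$)
$\left(n - 0\right) + S{\left(A{\left(4,2 \right)} \right)} p = \left(\frac{1}{24} - 0\right) + 2 \left(-38\right) = \left(\frac{1}{24} + 0\right) - 76 = \frac{1}{24} - 76 = - \frac{1823}{24}$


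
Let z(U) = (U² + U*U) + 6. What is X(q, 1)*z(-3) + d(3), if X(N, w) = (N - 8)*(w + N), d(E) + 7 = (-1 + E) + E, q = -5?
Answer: 1246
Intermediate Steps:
d(E) = -8 + 2*E (d(E) = -7 + ((-1 + E) + E) = -7 + (-1 + 2*E) = -8 + 2*E)
X(N, w) = (-8 + N)*(N + w)
z(U) = 6 + 2*U² (z(U) = (U² + U²) + 6 = 2*U² + 6 = 6 + 2*U²)
X(q, 1)*z(-3) + d(3) = ((-5)² - 8*(-5) - 8*1 - 5*1)*(6 + 2*(-3)²) + (-8 + 2*3) = (25 + 40 - 8 - 5)*(6 + 2*9) + (-8 + 6) = 52*(6 + 18) - 2 = 52*24 - 2 = 1248 - 2 = 1246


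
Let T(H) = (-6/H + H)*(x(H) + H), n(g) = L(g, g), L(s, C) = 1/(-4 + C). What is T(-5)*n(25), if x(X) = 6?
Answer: -19/105 ≈ -0.18095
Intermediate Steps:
n(g) = 1/(-4 + g)
T(H) = (6 + H)*(H - 6/H) (T(H) = (-6/H + H)*(6 + H) = (H - 6/H)*(6 + H) = (6 + H)*(H - 6/H))
T(-5)*n(25) = (-6 + (-5)² - 36/(-5) + 6*(-5))/(-4 + 25) = (-6 + 25 - 36*(-⅕) - 30)/21 = (-6 + 25 + 36/5 - 30)*(1/21) = -19/5*1/21 = -19/105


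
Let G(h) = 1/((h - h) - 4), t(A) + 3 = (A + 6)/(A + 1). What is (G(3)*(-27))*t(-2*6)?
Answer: -729/44 ≈ -16.568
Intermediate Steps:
t(A) = -3 + (6 + A)/(1 + A) (t(A) = -3 + (A + 6)/(A + 1) = -3 + (6 + A)/(1 + A))
G(h) = -¼ (G(h) = 1/(0 - 4) = 1/(-4) = -¼)
(G(3)*(-27))*t(-2*6) = (-¼*(-27))*((3 - (-4)*6)/(1 - 2*6)) = 27*((3 - 2*(-12))/(1 - 12))/4 = 27*((3 + 24)/(-11))/4 = 27*(-1/11*27)/4 = (27/4)*(-27/11) = -729/44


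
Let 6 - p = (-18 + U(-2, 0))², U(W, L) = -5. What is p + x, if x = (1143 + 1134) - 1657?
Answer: 97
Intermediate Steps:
x = 620 (x = 2277 - 1657 = 620)
p = -523 (p = 6 - (-18 - 5)² = 6 - 1*(-23)² = 6 - 1*529 = 6 - 529 = -523)
p + x = -523 + 620 = 97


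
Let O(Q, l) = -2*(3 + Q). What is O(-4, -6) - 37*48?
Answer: -1774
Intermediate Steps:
O(Q, l) = -6 - 2*Q
O(-4, -6) - 37*48 = (-6 - 2*(-4)) - 37*48 = (-6 + 8) - 1776 = 2 - 1776 = -1774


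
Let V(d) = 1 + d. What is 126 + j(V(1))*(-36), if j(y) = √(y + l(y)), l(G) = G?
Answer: 54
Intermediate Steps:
j(y) = √2*√y (j(y) = √(y + y) = √(2*y) = √2*√y)
126 + j(V(1))*(-36) = 126 + (√2*√(1 + 1))*(-36) = 126 + (√2*√2)*(-36) = 126 + 2*(-36) = 126 - 72 = 54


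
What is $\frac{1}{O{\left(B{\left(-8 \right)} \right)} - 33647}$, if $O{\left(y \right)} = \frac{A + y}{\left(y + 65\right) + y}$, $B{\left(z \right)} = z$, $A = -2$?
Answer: $- \frac{49}{1648713} \approx -2.972 \cdot 10^{-5}$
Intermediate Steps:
$O{\left(y \right)} = \frac{-2 + y}{65 + 2 y}$ ($O{\left(y \right)} = \frac{-2 + y}{\left(y + 65\right) + y} = \frac{-2 + y}{\left(65 + y\right) + y} = \frac{-2 + y}{65 + 2 y}$)
$\frac{1}{O{\left(B{\left(-8 \right)} \right)} - 33647} = \frac{1}{\frac{-2 - 8}{65 + 2 \left(-8\right)} - 33647} = \frac{1}{\frac{1}{65 - 16} \left(-10\right) - 33647} = \frac{1}{\frac{1}{49} \left(-10\right) - 33647} = \frac{1}{- \frac{10}{49} - 33647} = \frac{1}{- \frac{1648713}{49}} = - \frac{49}{1648713}$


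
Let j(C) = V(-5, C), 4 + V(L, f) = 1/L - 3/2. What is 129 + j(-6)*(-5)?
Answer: 315/2 ≈ 157.50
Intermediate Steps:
V(L, f) = -11/2 + 1/L (V(L, f) = -4 + (1/L - 3/2) = -4 + (-3/2 + 1/L) = -11/2 + 1/L)
j(C) = -57/10 (j(C) = -11/2 + 1/(-5) = -11/2 - ⅕ = -57/10)
129 + j(-6)*(-5) = 129 - 57/10*(-5) = 129 + 57/2 = 315/2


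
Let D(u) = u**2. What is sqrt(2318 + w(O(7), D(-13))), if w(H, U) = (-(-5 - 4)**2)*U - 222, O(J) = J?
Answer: I*sqrt(11593) ≈ 107.67*I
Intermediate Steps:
w(H, U) = -222 - 81*U (w(H, U) = (-1*(-9)**2)*U - 222 = (-1*81)*U - 222 = -81*U - 222 = -222 - 81*U)
sqrt(2318 + w(O(7), D(-13))) = sqrt(2318 + (-222 - 81*(-13)**2)) = sqrt(2318 + (-222 - 81*169)) = sqrt(2318 + (-222 - 13689)) = sqrt(2318 - 13911) = sqrt(-11593) = I*sqrt(11593)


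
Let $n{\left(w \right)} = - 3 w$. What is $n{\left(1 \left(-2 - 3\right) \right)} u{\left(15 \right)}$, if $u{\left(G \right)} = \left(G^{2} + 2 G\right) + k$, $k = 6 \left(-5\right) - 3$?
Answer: $3330$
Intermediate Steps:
$k = -33$ ($k = -30 - 3 = -33$)
$u{\left(G \right)} = -33 + G^{2} + 2 G$ ($u{\left(G \right)} = \left(G^{2} + 2 G\right) - 33 = -33 + G^{2} + 2 G$)
$n{\left(1 \left(-2 - 3\right) \right)} u{\left(15 \right)} = - 3 \cdot 1 \left(-2 - 3\right) \left(-33 + 15^{2} + 2 \cdot 15\right) = - 3 \cdot 1 \left(-5\right) \left(-33 + 225 + 30\right) = \left(-3\right) \left(-5\right) 222 = 15 \cdot 222 = 3330$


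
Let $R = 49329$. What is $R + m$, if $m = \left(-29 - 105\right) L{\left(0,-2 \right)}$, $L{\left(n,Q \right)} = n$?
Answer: $49329$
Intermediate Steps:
$m = 0$ ($m = \left(-29 - 105\right) 0 = \left(-134\right) 0 = 0$)
$R + m = 49329 + 0 = 49329$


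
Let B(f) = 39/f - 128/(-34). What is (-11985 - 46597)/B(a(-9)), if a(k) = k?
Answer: 2987682/29 ≈ 1.0302e+5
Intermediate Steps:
B(f) = 64/17 + 39/f (B(f) = 39/f - 128*(-1/34) = 39/f + 64/17 = 64/17 + 39/f)
(-11985 - 46597)/B(a(-9)) = (-11985 - 46597)/(64/17 + 39/(-9)) = -58582/(64/17 + 39*(-⅑)) = -58582/(64/17 - 13/3) = -58582/(-29/51) = -58582*(-51/29) = 2987682/29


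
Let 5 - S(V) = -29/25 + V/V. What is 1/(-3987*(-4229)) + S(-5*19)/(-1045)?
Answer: -2175045842/440494225875 ≈ -0.0049377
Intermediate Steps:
S(V) = 129/25 (S(V) = 5 - (-29/25 + V/V) = 5 - (-29*1/25 + 1) = 5 - (-29/25 + 1) = 5 - 1*(-4/25) = 5 + 4/25 = 129/25)
1/(-3987*(-4229)) + S(-5*19)/(-1045) = 1/(-3987*(-4229)) + (129/25)/(-1045) = -1/3987*(-1/4229) + (129/25)*(-1/1045) = 1/16861023 - 129/26125 = -2175045842/440494225875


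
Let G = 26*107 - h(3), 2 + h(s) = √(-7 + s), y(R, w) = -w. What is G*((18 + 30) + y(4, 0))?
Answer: 133632 - 96*I ≈ 1.3363e+5 - 96.0*I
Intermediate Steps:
h(s) = -2 + √(-7 + s)
G = 2784 - 2*I (G = 26*107 - (-2 + √(-7 + 3)) = 2782 - (-2 + √(-4)) = 2782 - (-2 + 2*I) = 2782 + (2 - 2*I) = 2784 - 2*I ≈ 2784.0 - 2.0*I)
G*((18 + 30) + y(4, 0)) = (2784 - 2*I)*((18 + 30) - 1*0) = (2784 - 2*I)*(48 + 0) = (2784 - 2*I)*48 = 133632 - 96*I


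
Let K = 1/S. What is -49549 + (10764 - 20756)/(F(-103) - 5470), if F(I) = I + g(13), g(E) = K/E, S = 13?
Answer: -11666335829/235459 ≈ -49547.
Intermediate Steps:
K = 1/13 ≈ 0.076923
g(E) = 1/(13*E)
F(I) = 1/169 + I (F(I) = I + (1/13)/13 = I + (1/13)*(1/13) = I + 1/169 = 1/169 + I)
-49549 + (10764 - 20756)/(F(-103) - 5470) = -49549 + (10764 - 20756)/((1/169 - 103) - 5470) = -49549 - 9992/(-17406/169 - 5470) = -49549 - 9992/(-941836/169) = -49549 - 9992*(-169/941836) = -49549 + 422162/235459 = -11666335829/235459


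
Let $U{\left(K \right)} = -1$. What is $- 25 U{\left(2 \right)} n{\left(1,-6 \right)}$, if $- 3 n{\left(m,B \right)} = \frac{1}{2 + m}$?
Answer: $- \frac{25}{9} \approx -2.7778$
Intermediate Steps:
$n{\left(m,B \right)} = - \frac{1}{3 \left(2 + m\right)}$
$- 25 U{\left(2 \right)} n{\left(1,-6 \right)} = \left(-25\right) \left(-1\right) \left(- \frac{1}{6 + 3 \cdot 1}\right) = 25 \left(- \frac{1}{6 + 3}\right) = 25 \left(- \frac{1}{9}\right) = - \frac{25}{9}$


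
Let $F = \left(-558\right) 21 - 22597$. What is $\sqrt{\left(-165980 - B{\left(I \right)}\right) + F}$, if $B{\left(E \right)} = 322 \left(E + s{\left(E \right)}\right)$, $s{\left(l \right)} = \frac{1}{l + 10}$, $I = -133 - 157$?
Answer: $\frac{i \sqrt{10691385}}{10} \approx 326.98 i$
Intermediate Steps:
$I = -290$
$s{\left(l \right)} = \frac{1}{10 + l}$
$B{\left(E \right)} = 322 E + \frac{322}{10 + E}$ ($B{\left(E \right)} = 322 \left(E + \frac{1}{10 + E}\right) = 322 E + \frac{322}{10 + E}$)
$F = -34315$ ($F = -11718 - 22597 = -34315$)
$\sqrt{\left(-165980 - B{\left(I \right)}\right) + F} = \sqrt{\left(-165980 - \frac{322 \left(1 - 290 \left(10 - 290\right)\right)}{10 - 290}\right) - 34315} = \sqrt{\left(-165980 - \frac{322 \left(1 - -81200\right)}{-280}\right) - 34315} = \sqrt{\left(-165980 - 322 \left(- \frac{1}{280}\right) \left(1 + 81200\right)\right) - 34315} = \sqrt{\left(-165980 - 322 \left(- \frac{1}{280}\right) 81201\right) - 34315} = \sqrt{\left(-165980 - - \frac{1867623}{20}\right) - 34315} = \sqrt{\left(-165980 + \frac{1867623}{20}\right) - 34315} = \sqrt{- \frac{1451977}{20} - 34315} = \sqrt{- \frac{2138277}{20}} = \frac{i \sqrt{10691385}}{10}$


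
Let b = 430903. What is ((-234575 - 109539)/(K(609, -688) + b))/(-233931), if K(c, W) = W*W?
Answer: 20242/12443023821 ≈ 1.6268e-6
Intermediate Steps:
K(c, W) = W²
((-234575 - 109539)/(K(609, -688) + b))/(-233931) = ((-234575 - 109539)/((-688)² + 430903))/(-233931) = -344114/(473344 + 430903)*(-1/233931) = -344114/904247*(-1/233931) = -344114*1/904247*(-1/233931) = -20242/53191*(-1/233931) = 20242/12443023821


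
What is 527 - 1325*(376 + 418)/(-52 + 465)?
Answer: -834399/413 ≈ -2020.3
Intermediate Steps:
527 - 1325*(376 + 418)/(-52 + 465) = 527 - 1052050/413 = -834399/413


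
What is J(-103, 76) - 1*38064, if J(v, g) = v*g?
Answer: -45892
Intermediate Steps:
J(v, g) = g*v
J(-103, 76) - 1*38064 = 76*(-103) - 1*38064 = -7828 - 38064 = -45892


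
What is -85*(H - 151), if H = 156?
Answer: -425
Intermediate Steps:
-85*(H - 151) = -85*(156 - 151) = -85*5 = -425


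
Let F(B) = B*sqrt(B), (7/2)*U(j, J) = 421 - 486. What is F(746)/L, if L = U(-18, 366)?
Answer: -2611*sqrt(746)/65 ≈ -1097.1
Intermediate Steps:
U(j, J) = -130/7 (U(j, J) = 2*(421 - 486)/7 = (2/7)*(-65) = -130/7)
F(B) = B**(3/2)
L = -130/7 ≈ -18.571
F(746)/L = 746**(3/2)/(-130/7) = (746*sqrt(746))*(-7/130) = -2611*sqrt(746)/65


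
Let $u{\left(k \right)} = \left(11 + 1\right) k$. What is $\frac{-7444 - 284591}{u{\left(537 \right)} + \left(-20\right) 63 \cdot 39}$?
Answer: $\frac{97345}{14232} \approx 6.8399$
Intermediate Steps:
$u{\left(k \right)} = 12 k$
$\frac{-7444 - 284591}{u{\left(537 \right)} + \left(-20\right) 63 \cdot 39} = \frac{-7444 - 284591}{12 \cdot 537 + \left(-20\right) 63 \cdot 39} = - \frac{292035}{6444 - 49140} = - \frac{292035}{-42696} = \left(-292035\right) \left(- \frac{1}{42696}\right) = \frac{97345}{14232}$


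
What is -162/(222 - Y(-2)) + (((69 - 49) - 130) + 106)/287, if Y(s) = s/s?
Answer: -47378/63427 ≈ -0.74697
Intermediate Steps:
Y(s) = 1
-162/(222 - Y(-2)) + (((69 - 49) - 130) + 106)/287 = -162/(222 - 1*1) + (((69 - 49) - 130) + 106)/287 = -162/(222 - 1) + ((20 - 130) + 106)*(1/287) = -162/221 + (-110 + 106)*(1/287) = -162*1/221 - 4*1/287 = -162/221 - 4/287 = -47378/63427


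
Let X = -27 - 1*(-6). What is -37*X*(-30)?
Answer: -23310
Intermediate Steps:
X = -21 (X = -27 + 6 = -21)
-37*X*(-30) = -37*(-21)*(-30) = 777*(-30) = -23310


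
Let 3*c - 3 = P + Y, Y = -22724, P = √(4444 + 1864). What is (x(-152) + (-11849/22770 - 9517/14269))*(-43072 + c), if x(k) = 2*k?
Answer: 15065607231727567/974715390 - 99156934991*√1577/487357695 ≈ 1.5448e+7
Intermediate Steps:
P = 2*√1577 (P = √6308 = 2*√1577 ≈ 79.423)
c = -22721/3 + 2*√1577/3 (c = 1 + (2*√1577 - 22724)/3 = 1 + (-22724 + 2*√1577)/3 = 1 + (-22724/3 + 2*√1577/3) = -22721/3 + 2*√1577/3 ≈ -7547.2)
(x(-152) + (-11849/22770 - 9517/14269))*(-43072 + c) = (2*(-152) + (-11849/22770 - 9517/14269))*(-43072 + (-22721/3 + 2*√1577/3)) = (-304 + (-11849*1/22770 - 9517*1/14269))*(-151937/3 + 2*√1577/3) = (-304 + (-11849/22770 - 9517/14269))*(-151937/3 + 2*√1577/3) = (-304 - 385775471/324905130)*(-151937/3 + 2*√1577/3) = -99156934991*(-151937/3 + 2*√1577/3)/324905130 = 15065607231727567/974715390 - 99156934991*√1577/487357695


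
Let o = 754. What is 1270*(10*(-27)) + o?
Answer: -342146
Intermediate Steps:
1270*(10*(-27)) + o = 1270*(10*(-27)) + 754 = 1270*(-270) + 754 = -342900 + 754 = -342146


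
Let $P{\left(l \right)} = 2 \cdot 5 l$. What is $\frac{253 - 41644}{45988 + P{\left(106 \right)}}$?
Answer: $- \frac{41391}{47048} \approx -0.87976$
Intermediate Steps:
$P{\left(l \right)} = 10 l$
$\frac{253 - 41644}{45988 + P{\left(106 \right)}} = \frac{253 - 41644}{45988 + 10 \cdot 106} = - \frac{41391}{45988 + 1060} = - \frac{41391}{47048}$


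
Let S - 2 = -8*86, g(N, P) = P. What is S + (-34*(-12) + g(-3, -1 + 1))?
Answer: -278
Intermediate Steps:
S = -686 (S = 2 - 8*86 = 2 - 688 = -686)
S + (-34*(-12) + g(-3, -1 + 1)) = -686 + (-34*(-12) + (-1 + 1)) = -686 + (408 + 0) = -686 + 408 = -278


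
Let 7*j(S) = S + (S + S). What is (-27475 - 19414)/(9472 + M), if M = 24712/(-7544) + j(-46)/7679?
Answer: -2376760225231/479960783137 ≈ -4.9520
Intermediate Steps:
j(S) = 3*S/7 (j(S) = (S + (S + S))/7 = (S + 2*S)/7 = (3*S)/7 = 3*S/7)
M = -166173151/50689079 (M = 24712/(-7544) + ((3/7)*(-46))/7679 = 24712*(-1/7544) - 138/7*1/7679 = -3089/943 - 138/53753 = -166173151/50689079 ≈ -3.2783)
(-27475 - 19414)/(9472 + M) = (-27475 - 19414)/(9472 - 166173151/50689079) = -46889/479960783137/50689079 = -46889*50689079/479960783137 = -2376760225231/479960783137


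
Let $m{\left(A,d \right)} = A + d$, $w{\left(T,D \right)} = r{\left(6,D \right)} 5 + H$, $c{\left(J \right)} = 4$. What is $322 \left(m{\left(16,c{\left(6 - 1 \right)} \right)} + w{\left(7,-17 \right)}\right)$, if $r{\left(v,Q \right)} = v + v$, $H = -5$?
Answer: $24150$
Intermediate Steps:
$r{\left(v,Q \right)} = 2 v$
$w{\left(T,D \right)} = 55$ ($w{\left(T,D \right)} = 2 \cdot 6 \cdot 5 - 5 = 12 \cdot 5 - 5 = 60 - 5 = 55$)
$322 \left(m{\left(16,c{\left(6 - 1 \right)} \right)} + w{\left(7,-17 \right)}\right) = 322 \left(\left(16 + 4\right) + 55\right) = 322 \left(20 + 55\right) = 322 \cdot 75 = 24150$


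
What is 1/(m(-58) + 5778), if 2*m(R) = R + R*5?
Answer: 1/5604 ≈ 0.00017844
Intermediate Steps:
m(R) = 3*R (m(R) = (R + R*5)/2 = (R + 5*R)/2 = (6*R)/2 = 3*R)
1/(m(-58) + 5778) = 1/(3*(-58) + 5778) = 1/(-174 + 5778) = 1/5604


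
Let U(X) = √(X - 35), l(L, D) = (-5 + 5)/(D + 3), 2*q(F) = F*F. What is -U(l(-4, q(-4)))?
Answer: -I*√35 ≈ -5.9161*I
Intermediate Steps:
q(F) = F²/2 (q(F) = (F*F)/2 = F²/2)
l(L, D) = 0 (l(L, D) = 0/(3 + D) = 0)
U(X) = √(-35 + X)
-U(l(-4, q(-4))) = -√(-35 + 0) = -√(-35) = -I*√35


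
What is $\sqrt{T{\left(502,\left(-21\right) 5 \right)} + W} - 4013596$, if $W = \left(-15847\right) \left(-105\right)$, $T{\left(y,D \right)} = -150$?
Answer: $-4013596 + 3 \sqrt{184865} \approx -4.0123 \cdot 10^{6}$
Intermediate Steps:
$W = 1663935$
$\sqrt{T{\left(502,\left(-21\right) 5 \right)} + W} - 4013596 = \sqrt{-150 + 1663935} - 4013596 = \sqrt{1663785} - 4013596 = 3 \sqrt{184865} - 4013596 = -4013596 + 3 \sqrt{184865}$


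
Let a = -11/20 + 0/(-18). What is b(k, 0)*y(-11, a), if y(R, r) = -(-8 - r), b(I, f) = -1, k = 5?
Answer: -149/20 ≈ -7.4500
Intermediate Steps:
a = -11/20 (a = -11*1/20 + 0*(-1/18) = -11/20 + 0 = -11/20 ≈ -0.55000)
y(R, r) = 8 + r
b(k, 0)*y(-11, a) = -(8 - 11/20) = -1*149/20 = -149/20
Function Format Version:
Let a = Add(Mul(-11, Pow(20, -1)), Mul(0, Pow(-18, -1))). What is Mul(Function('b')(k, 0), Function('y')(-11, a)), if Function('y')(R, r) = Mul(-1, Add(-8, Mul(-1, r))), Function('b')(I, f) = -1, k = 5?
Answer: Rational(-149, 20) ≈ -7.4500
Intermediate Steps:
a = Rational(-11, 20) (a = Add(Mul(-11, Rational(1, 20)), Mul(0, Rational(-1, 18))) = Add(Rational(-11, 20), 0) = Rational(-11, 20) ≈ -0.55000)
Function('y')(R, r) = Add(8, r)
Mul(Function('b')(k, 0), Function('y')(-11, a)) = Mul(-1, Add(8, Rational(-11, 20))) = Mul(-1, Rational(149, 20)) = Rational(-149, 20)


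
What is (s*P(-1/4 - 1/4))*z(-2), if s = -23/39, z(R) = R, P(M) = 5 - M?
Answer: 253/39 ≈ 6.4872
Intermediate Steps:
s = -23/39 (s = -23*1/39 = -23/39 ≈ -0.58974)
(s*P(-1/4 - 1/4))*z(-2) = -23*(5 - (-1/4 - 1/4))/39*(-2) = -23*(5 - (-1*¼ - 1*¼))/39*(-2) = -23*(5 - (-¼ - ¼))/39*(-2) = -23*(5 - 1*(-½))/39*(-2) = -23*(5 + ½)/39*(-2) = -23/39*11/2*(-2) = -253/78*(-2) = 253/39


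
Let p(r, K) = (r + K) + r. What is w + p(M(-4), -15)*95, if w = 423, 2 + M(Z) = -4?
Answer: -2142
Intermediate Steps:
M(Z) = -6 (M(Z) = -2 - 4 = -6)
p(r, K) = K + 2*r (p(r, K) = (K + r) + r = K + 2*r)
w + p(M(-4), -15)*95 = 423 + (-15 + 2*(-6))*95 = 423 + (-15 - 12)*95 = 423 - 27*95 = 423 - 2565 = -2142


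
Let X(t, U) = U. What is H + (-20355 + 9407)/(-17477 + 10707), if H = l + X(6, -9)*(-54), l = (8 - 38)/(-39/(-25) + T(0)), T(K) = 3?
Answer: 30937971/64315 ≈ 481.04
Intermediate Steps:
l = -125/19 (l = (8 - 38)/(-39/(-25) + 3) = -30/(-39*(-1/25) + 3) = -30/(39/25 + 3) = -30/114/25 = -30*25/114 = -125/19 ≈ -6.5789)
H = 9109/19 (H = -125/19 - 9*(-54) = -125/19 + 486 = 9109/19 ≈ 479.42)
H + (-20355 + 9407)/(-17477 + 10707) = 9109/19 + (-20355 + 9407)/(-17477 + 10707) = 9109/19 - 10948/(-6770) = 9109/19 - 10948*(-1/6770) = 9109/19 + 5474/3385 = 30937971/64315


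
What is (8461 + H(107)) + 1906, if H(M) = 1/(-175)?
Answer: 1814224/175 ≈ 10367.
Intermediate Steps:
H(M) = -1/175
(8461 + H(107)) + 1906 = (8461 - 1/175) + 1906 = 1480674/175 + 1906 = 1814224/175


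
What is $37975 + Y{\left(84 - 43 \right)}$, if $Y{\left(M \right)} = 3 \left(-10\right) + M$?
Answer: $37986$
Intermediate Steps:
$Y{\left(M \right)} = -30 + M$
$37975 + Y{\left(84 - 43 \right)} = 37975 + \left(-30 + \left(84 - 43\right)\right) = 37975 + \left(-30 + 41\right) = 37975 + 11 = 37986$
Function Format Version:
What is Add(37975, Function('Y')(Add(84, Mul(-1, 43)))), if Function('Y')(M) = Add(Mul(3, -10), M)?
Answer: 37986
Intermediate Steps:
Function('Y')(M) = Add(-30, M)
Add(37975, Function('Y')(Add(84, Mul(-1, 43)))) = Add(37975, Add(-30, Add(84, Mul(-1, 43)))) = Add(37975, Add(-30, Add(84, -43))) = Add(37975, Add(-30, 41)) = Add(37975, 11) = 37986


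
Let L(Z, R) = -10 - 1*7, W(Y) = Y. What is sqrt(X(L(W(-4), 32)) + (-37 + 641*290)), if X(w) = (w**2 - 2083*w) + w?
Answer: 4*sqrt(13846) ≈ 470.68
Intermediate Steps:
L(Z, R) = -17 (L(Z, R) = -10 - 7 = -17)
X(w) = w**2 - 2082*w
sqrt(X(L(W(-4), 32)) + (-37 + 641*290)) = sqrt(-17*(-2082 - 17) + (-37 + 641*290)) = sqrt(-17*(-2099) + (-37 + 185890)) = sqrt(35683 + 185853) = sqrt(221536) = 4*sqrt(13846)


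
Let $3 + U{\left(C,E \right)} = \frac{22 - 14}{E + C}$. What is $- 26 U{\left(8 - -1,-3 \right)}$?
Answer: $\frac{130}{3} \approx 43.333$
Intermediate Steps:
$U{\left(C,E \right)} = -3 + \frac{8}{C + E}$ ($U{\left(C,E \right)} = -3 + \frac{22 - 14}{E + C} = -3 + \frac{8}{C + E}$)
$- 26 U{\left(8 - -1,-3 \right)} = - 26 \frac{8 - 3 \left(8 - -1\right) - -9}{\left(8 - -1\right) - 3} = - 26 \frac{8 - 3 \left(8 + 1\right) + 9}{\left(8 + 1\right) - 3} = - 26 \frac{8 - 27 + 9}{9 - 3} = - 26 \frac{8 - 27 + 9}{6} = - 26 \cdot \frac{1}{6} \left(-10\right) = \left(-26\right) \left(- \frac{5}{3}\right) = \frac{130}{3}$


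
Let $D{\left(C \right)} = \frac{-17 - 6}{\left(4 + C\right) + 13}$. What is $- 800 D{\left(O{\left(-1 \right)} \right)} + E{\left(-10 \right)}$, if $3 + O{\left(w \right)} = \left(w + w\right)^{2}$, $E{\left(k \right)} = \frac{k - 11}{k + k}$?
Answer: $\frac{184189}{180} \approx 1023.3$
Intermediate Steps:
$E{\left(k \right)} = \frac{-11 + k}{2 k}$
$O{\left(w \right)} = -3 + 4 w^{2}$ ($O{\left(w \right)} = -3 + \left(w + w\right)^{2} = -3 + \left(2 w\right)^{2} = -3 + 4 w^{2}$)
$D{\left(C \right)} = - \frac{23}{17 + C}$
$- 800 D{\left(O{\left(-1 \right)} \right)} + E{\left(-10 \right)} = - 800 \left(- \frac{23}{17 - \left(3 - 4 \left(-1\right)^{2}\right)}\right) + \frac{-11 - 10}{2 \left(-10\right)} = - 800 \left(- \frac{23}{17 + \left(-3 + 4 \cdot 1\right)}\right) + \frac{1}{2} \left(- \frac{1}{10}\right) \left(-21\right) = - 800 \left(- \frac{23}{17 + \left(-3 + 4\right)}\right) + \frac{21}{20} = - 800 \left(- \frac{23}{17 + 1}\right) + \frac{21}{20} = - 800 \left(- \frac{23}{18}\right) + \frac{21}{20} = - 800 \left(\left(-23\right) \frac{1}{18}\right) + \frac{21}{20} = \left(-800\right) \left(- \frac{23}{18}\right) + \frac{21}{20} = \frac{9200}{9} + \frac{21}{20} = \frac{184189}{180}$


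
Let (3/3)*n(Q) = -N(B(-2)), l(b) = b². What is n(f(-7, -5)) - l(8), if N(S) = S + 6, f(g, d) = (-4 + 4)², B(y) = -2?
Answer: -68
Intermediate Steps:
f(g, d) = 0 (f(g, d) = 0² = 0)
N(S) = 6 + S
n(Q) = -4 (n(Q) = -(6 - 2) = -1*4 = -4)
n(f(-7, -5)) - l(8) = -4 - 1*8² = -4 - 1*64 = -4 - 64 = -68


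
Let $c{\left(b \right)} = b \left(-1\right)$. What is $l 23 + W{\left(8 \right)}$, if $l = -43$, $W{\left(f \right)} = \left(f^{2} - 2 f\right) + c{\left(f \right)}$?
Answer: $-949$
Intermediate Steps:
$c{\left(b \right)} = - b$
$W{\left(f \right)} = f^{2} - 3 f$ ($W{\left(f \right)} = \left(f^{2} - 2 f\right) - f = f^{2} - 3 f$)
$l 23 + W{\left(8 \right)} = \left(-43\right) 23 + 8 \left(-3 + 8\right) = -989 + 8 \cdot 5 = -989 + 40 = -949$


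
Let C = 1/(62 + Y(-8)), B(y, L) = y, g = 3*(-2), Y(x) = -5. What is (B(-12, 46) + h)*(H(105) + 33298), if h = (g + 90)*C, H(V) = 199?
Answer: -352600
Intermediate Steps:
g = -6
C = 1/57 (C = 1/(62 - 5) = 1/57 ≈ 0.017544)
h = 28/19 (h = (-6 + 90)*(1/57) = 84*(1/57) = 28/19 ≈ 1.4737)
(B(-12, 46) + h)*(H(105) + 33298) = (-12 + 28/19)*(199 + 33298) = -200/19*33497 = -352600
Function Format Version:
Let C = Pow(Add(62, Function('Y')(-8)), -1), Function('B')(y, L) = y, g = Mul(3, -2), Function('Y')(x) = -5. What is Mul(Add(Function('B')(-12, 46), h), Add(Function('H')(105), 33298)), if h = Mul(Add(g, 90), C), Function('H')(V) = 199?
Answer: -352600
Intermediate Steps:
g = -6
C = Rational(1, 57) (C = Pow(Add(62, -5), -1) = Pow(57, -1) = Rational(1, 57) ≈ 0.017544)
h = Rational(28, 19) (h = Mul(Add(-6, 90), Rational(1, 57)) = Mul(84, Rational(1, 57)) = Rational(28, 19) ≈ 1.4737)
Mul(Add(Function('B')(-12, 46), h), Add(Function('H')(105), 33298)) = Mul(Add(-12, Rational(28, 19)), Add(199, 33298)) = Mul(Rational(-200, 19), 33497) = -352600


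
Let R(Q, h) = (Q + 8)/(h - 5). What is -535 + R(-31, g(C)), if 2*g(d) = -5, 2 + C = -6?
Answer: -7979/15 ≈ -531.93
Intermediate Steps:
C = -8 (C = -2 - 6 = -8)
g(d) = -5/2 (g(d) = (½)*(-5) = -5/2)
R(Q, h) = (8 + Q)/(-5 + h)
-535 + R(-31, g(C)) = -535 + (8 - 31)/(-5 - 5/2) = -535 - 23/(-15/2) = -535 - 2/15*(-23) = -535 + 46/15 = -7979/15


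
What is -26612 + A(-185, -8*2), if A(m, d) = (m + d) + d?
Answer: -26829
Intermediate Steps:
A(m, d) = m + 2*d (A(m, d) = (d + m) + d = m + 2*d)
-26612 + A(-185, -8*2) = -26612 + (-185 + 2*(-8*2)) = -26612 + (-185 + 2*(-16)) = -26612 + (-185 - 32) = -26612 - 217 = -26829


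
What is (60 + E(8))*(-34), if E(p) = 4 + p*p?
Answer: -4352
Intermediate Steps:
E(p) = 4 + p²
(60 + E(8))*(-34) = (60 + (4 + 8²))*(-34) = (60 + (4 + 64))*(-34) = (60 + 68)*(-34) = 128*(-34) = -4352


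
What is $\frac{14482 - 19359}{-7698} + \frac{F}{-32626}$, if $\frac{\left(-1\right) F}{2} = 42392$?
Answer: $\frac{405892117}{125577474} \approx 3.2322$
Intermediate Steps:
$F = -84784$ ($F = \left(-2\right) 42392 = -84784$)
$\frac{14482 - 19359}{-7698} + \frac{F}{-32626} = \frac{14482 - 19359}{-7698} - \frac{84784}{-32626} = \left(-4877\right) \left(- \frac{1}{7698}\right) - - \frac{42392}{16313} = \frac{4877}{7698} + \frac{42392}{16313} = \frac{405892117}{125577474}$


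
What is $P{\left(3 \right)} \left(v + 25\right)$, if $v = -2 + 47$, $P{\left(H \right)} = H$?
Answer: $210$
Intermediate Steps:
$v = 45$
$P{\left(3 \right)} \left(v + 25\right) = 3 \left(45 + 25\right) = 3 \cdot 70 = 210$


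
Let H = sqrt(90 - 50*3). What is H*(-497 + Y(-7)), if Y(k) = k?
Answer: -1008*I*sqrt(15) ≈ -3904.0*I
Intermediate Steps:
H = 2*I*sqrt(15) (H = sqrt(90 - 150) = sqrt(-60) = 2*I*sqrt(15) ≈ 7.746*I)
H*(-497 + Y(-7)) = (2*I*sqrt(15))*(-497 - 7) = (2*I*sqrt(15))*(-504) = -1008*I*sqrt(15)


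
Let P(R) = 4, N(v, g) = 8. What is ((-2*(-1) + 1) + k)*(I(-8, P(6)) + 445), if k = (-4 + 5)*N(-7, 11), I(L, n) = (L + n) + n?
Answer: 4895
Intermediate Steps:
I(L, n) = L + 2*n
k = 8 (k = (-4 + 5)*8 = 1*8 = 8)
((-2*(-1) + 1) + k)*(I(-8, P(6)) + 445) = ((-2*(-1) + 1) + 8)*((-8 + 2*4) + 445) = ((2 + 1) + 8)*((-8 + 8) + 445) = (3 + 8)*(0 + 445) = 11*445 = 4895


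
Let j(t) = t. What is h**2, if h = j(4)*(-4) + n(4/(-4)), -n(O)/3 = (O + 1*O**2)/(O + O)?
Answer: 256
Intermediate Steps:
n(O) = -3*(O + O**2)/(2*O) (n(O) = -3*(O + 1*O**2)/(O + O) = -3*(O + O**2)/(2*O))
h = -16 (h = 4*(-4) + (-3/2 - 6/(-4)) = -16 + (-3/2 - 6*(-1)/4) = -16 + (-3/2 - 3/2*(-1)) = -16 + (-3/2 + 3/2) = -16 + 0 = -16)
h**2 = (-16)**2 = 256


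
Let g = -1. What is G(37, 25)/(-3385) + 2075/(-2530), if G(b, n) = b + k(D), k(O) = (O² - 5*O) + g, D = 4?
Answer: -1420967/1712810 ≈ -0.82961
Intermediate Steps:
k(O) = -1 + O² - 5*O (k(O) = (O² - 5*O) - 1 = -1 + O² - 5*O)
G(b, n) = -5 + b (G(b, n) = b + (-1 + 4² - 5*4) = b + (-1 + 16 - 20) = b - 5 = -5 + b)
G(37, 25)/(-3385) + 2075/(-2530) = (-5 + 37)/(-3385) + 2075/(-2530) = 32*(-1/3385) + 2075*(-1/2530) = -32/3385 - 415/506 = -1420967/1712810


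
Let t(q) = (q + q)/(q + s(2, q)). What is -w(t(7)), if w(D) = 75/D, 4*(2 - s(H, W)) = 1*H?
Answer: -1275/28 ≈ -45.536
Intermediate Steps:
s(H, W) = 2 - H/4
t(q) = 2*q/(3/2 + q) (t(q) = (q + q)/(q + (2 - 1/4*2)) = (2*q)/(q + (2 - 1/2)) = (2*q)/(q + 3/2) = (2*q)/(3/2 + q) = 2*q/(3/2 + q))
-w(t(7)) = -75/(4*7/(3 + 2*7)) = -75/(4*7/(3 + 14)) = -75/(4*7/17) = -75/(4*7*(1/17)) = -75/28/17 = -75*17/28 = -1*1275/28 = -1275/28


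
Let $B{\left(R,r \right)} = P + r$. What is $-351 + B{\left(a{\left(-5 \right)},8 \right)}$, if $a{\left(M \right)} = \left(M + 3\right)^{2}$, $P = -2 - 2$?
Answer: $-347$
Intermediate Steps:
$P = -4$
$a{\left(M \right)} = \left(3 + M\right)^{2}$
$B{\left(R,r \right)} = -4 + r$
$-351 + B{\left(a{\left(-5 \right)},8 \right)} = -351 + \left(-4 + 8\right) = -351 + 4 = -347$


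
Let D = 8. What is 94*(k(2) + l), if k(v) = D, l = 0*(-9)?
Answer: 752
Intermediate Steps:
l = 0
k(v) = 8
94*(k(2) + l) = 94*(8 + 0) = 94*8 = 752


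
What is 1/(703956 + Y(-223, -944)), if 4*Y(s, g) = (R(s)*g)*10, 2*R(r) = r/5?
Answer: 1/756584 ≈ 1.3217e-6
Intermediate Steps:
R(r) = r/10 (R(r) = (r/5)/2 = r/10)
Y(s, g) = g*s/4 (Y(s, g) = (((s/10)*g)*10)/4 = ((g*s/10)*10)/4 = (g*s)/4 = g*s/4)
1/(703956 + Y(-223, -944)) = 1/(703956 + (¼)*(-944)*(-223)) = 1/(703956 + 52628) = 1/756584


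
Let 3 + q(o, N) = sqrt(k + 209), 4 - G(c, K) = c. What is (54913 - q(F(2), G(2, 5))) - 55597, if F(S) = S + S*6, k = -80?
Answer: -681 - sqrt(129) ≈ -692.36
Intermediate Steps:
G(c, K) = 4 - c
F(S) = 7*S (F(S) = S + 6*S = 7*S)
q(o, N) = -3 + sqrt(129) (q(o, N) = -3 + sqrt(-80 + 209) = -3 + sqrt(129))
(54913 - q(F(2), G(2, 5))) - 55597 = (54913 - (-3 + sqrt(129))) - 55597 = (54913 + (3 - sqrt(129))) - 55597 = (54916 - sqrt(129)) - 55597 = -681 - sqrt(129)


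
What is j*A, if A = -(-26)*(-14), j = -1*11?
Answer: 4004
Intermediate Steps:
j = -11
A = -364 (A = -1*364 = -364)
j*A = -11*(-364) = 4004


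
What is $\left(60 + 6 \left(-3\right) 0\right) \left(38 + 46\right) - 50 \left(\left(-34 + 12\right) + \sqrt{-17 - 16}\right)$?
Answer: $6140 - 50 i \sqrt{33} \approx 6140.0 - 287.23 i$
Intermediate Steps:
$\left(60 + 6 \left(-3\right) 0\right) \left(38 + 46\right) - 50 \left(\left(-34 + 12\right) + \sqrt{-17 - 16}\right) = \left(60 - 0\right) 84 - 50 \left(-22 + \sqrt{-33}\right) = \left(60 + 0\right) 84 - 50 \left(-22 + i \sqrt{33}\right) = 60 \cdot 84 + \left(1100 - 50 i \sqrt{33}\right) = 5040 + \left(1100 - 50 i \sqrt{33}\right) = 6140 - 50 i \sqrt{33}$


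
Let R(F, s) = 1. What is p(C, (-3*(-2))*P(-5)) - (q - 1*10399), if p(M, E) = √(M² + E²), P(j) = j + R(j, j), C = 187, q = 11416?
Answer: -1017 + √35545 ≈ -828.47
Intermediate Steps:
P(j) = 1 + j (P(j) = j + 1 = 1 + j)
p(M, E) = √(E² + M²)
p(C, (-3*(-2))*P(-5)) - (q - 1*10399) = √(((-3*(-2))*(1 - 5))² + 187²) - (11416 - 1*10399) = √((6*(-4))² + 34969) - (11416 - 10399) = √((-24)² + 34969) - 1*1017 = √(576 + 34969) - 1017 = √35545 - 1017 = -1017 + √35545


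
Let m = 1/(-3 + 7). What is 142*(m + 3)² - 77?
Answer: 11383/8 ≈ 1422.9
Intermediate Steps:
m = ¼ (m = 1/4 = ¼ ≈ 0.25000)
142*(m + 3)² - 77 = 142*(¼ + 3)² - 77 = 142*(13/4)² - 77 = 142*(169/16) - 77 = 11999/8 - 77 = 11383/8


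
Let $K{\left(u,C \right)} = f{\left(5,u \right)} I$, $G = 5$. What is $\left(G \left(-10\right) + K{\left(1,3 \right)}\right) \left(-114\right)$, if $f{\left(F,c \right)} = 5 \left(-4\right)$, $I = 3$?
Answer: $12540$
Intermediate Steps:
$f{\left(F,c \right)} = -20$
$K{\left(u,C \right)} = -60$ ($K{\left(u,C \right)} = \left(-20\right) 3 = -60$)
$\left(G \left(-10\right) + K{\left(1,3 \right)}\right) \left(-114\right) = \left(5 \left(-10\right) - 60\right) \left(-114\right) = \left(-50 - 60\right) \left(-114\right) = \left(-110\right) \left(-114\right) = 12540$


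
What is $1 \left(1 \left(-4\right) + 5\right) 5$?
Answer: $5$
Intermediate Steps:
$1 \left(1 \left(-4\right) + 5\right) 5 = 1 \left(-4 + 5\right) 5 = 1 \cdot 1 \cdot 5 = 1 \cdot 5 = 5$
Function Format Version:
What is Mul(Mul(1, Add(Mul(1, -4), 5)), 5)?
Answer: 5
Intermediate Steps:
Mul(Mul(1, Add(Mul(1, -4), 5)), 5) = Mul(Mul(1, Add(-4, 5)), 5) = Mul(Mul(1, 1), 5) = Mul(1, 5) = 5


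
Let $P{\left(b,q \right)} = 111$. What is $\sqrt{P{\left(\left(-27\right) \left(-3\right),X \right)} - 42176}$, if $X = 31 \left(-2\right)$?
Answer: $i \sqrt{42065} \approx 205.1 i$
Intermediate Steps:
$X = -62$
$\sqrt{P{\left(\left(-27\right) \left(-3\right),X \right)} - 42176} = \sqrt{111 - 42176} = \sqrt{-42065} = i \sqrt{42065}$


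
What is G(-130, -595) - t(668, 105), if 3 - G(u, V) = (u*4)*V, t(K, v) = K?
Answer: -310065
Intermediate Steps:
G(u, V) = 3 - 4*V*u (G(u, V) = 3 - u*4*V = 3 - 4*u*V = 3 - 4*V*u)
G(-130, -595) - t(668, 105) = (3 - 4*(-595)*(-130)) - 1*668 = (3 - 309400) - 668 = -309397 - 668 = -310065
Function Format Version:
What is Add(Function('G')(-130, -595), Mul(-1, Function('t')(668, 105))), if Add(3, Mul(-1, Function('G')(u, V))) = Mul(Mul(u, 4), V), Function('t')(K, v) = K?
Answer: -310065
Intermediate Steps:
Function('G')(u, V) = Add(3, Mul(-4, V, u)) (Function('G')(u, V) = Add(3, Mul(-1, Mul(Mul(u, 4), V))) = Add(3, Mul(-1, Mul(Mul(4, u), V))) = Add(3, Mul(-1, Mul(4, V, u))) = Add(3, Mul(-4, V, u)))
Add(Function('G')(-130, -595), Mul(-1, Function('t')(668, 105))) = Add(Add(3, Mul(-4, -595, -130)), Mul(-1, 668)) = Add(Add(3, -309400), -668) = Add(-309397, -668) = -310065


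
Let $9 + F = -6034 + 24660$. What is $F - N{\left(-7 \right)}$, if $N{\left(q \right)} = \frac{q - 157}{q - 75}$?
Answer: $18615$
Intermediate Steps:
$N{\left(q \right)} = \frac{-157 + q}{-75 + q}$
$F = 18617$ ($F = -9 + \left(-6034 + 24660\right) = -9 + 18626 = 18617$)
$F - N{\left(-7 \right)} = 18617 - \frac{-157 - 7}{-75 - 7} = 18617 - \frac{1}{-82} \left(-164\right) = 18617 - \left(- \frac{1}{82}\right) \left(-164\right) = 18617 - 2 = 18615$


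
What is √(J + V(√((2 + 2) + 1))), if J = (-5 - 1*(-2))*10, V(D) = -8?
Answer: I*√38 ≈ 6.1644*I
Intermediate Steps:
J = -30 (J = (-5 + 2)*10 = -3*10 = -30)
√(J + V(√((2 + 2) + 1))) = √(-30 - 8) = √(-38) = I*√38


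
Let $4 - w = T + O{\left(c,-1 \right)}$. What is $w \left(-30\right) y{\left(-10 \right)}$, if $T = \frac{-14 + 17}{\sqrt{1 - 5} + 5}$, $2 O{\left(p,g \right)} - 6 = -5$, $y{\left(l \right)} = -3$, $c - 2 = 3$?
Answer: $\frac{7785}{29} + \frac{540 i}{29} \approx 268.45 + 18.621 i$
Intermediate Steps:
$c = 5$ ($c = 2 + 3 = 5$)
$O{\left(p,g \right)} = \frac{1}{2}$ ($O{\left(p,g \right)} = 3 + \frac{1}{2} \left(-5\right) = 3 - \frac{5}{2} = \frac{1}{2}$)
$T = \frac{3 \left(5 - 2 i\right)}{29}$ ($T = \frac{3}{\sqrt{-4} + 5} = \frac{3}{2 i + 5} = \frac{3}{5 + 2 i} = 3 \frac{5 - 2 i}{29} = \frac{3 \left(5 - 2 i\right)}{29} \approx 0.51724 - 0.2069 i$)
$w = \frac{173}{58} + \frac{6 i}{29}$ ($w = 4 - \left(\left(\frac{15}{29} - \frac{6 i}{29}\right) + \frac{1}{2}\right) = 4 - \left(\frac{59}{58} - \frac{6 i}{29}\right) = \frac{173}{58} + \frac{6 i}{29} \approx 2.9828 + 0.2069 i$)
$w \left(-30\right) y{\left(-10 \right)} = \left(\frac{173}{58} + \frac{6 i}{29}\right) \left(-30\right) \left(-3\right) = \left(- \frac{2595}{29} - \frac{180 i}{29}\right) \left(-3\right) = \frac{7785}{29} + \frac{540 i}{29}$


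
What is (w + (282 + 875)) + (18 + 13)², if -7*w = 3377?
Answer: 11449/7 ≈ 1635.6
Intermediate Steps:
w = -3377/7 (w = -⅐*3377 = -3377/7 ≈ -482.43)
(w + (282 + 875)) + (18 + 13)² = (-3377/7 + (282 + 875)) + (18 + 13)² = (-3377/7 + 1157) + 31² = 4722/7 + 961 = 11449/7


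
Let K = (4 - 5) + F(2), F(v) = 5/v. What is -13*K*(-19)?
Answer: 741/2 ≈ 370.50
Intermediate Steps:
K = 3/2 (K = (4 - 5) + 5/2 = -1 + 5*(½) = -1 + 5/2 = 3/2 ≈ 1.5000)
-13*K*(-19) = -13*3/2*(-19) = -39/2*(-19) = 741/2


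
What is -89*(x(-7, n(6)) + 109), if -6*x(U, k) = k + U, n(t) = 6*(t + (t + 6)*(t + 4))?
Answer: 8455/6 ≈ 1409.2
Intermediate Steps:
n(t) = 6*t + 6*(4 + t)*(6 + t) (n(t) = 6*(t + (6 + t)*(4 + t)) = 6*(t + (4 + t)*(6 + t)) = 6*t + 6*(4 + t)*(6 + t))
x(U, k) = -U/6 - k/6 (x(U, k) = -(k + U)/6 = -(U + k)/6 = -U/6 - k/6)
-89*(x(-7, n(6)) + 109) = -89*((-⅙*(-7) - (144 + 6*6² + 66*6)/6) + 109) = -89*((7/6 - (144 + 6*36 + 396)/6) + 109) = -89*((7/6 - (144 + 216 + 396)/6) + 109) = -89*((7/6 - ⅙*756) + 109) = -89*((7/6 - 126) + 109) = -89*(-749/6 + 109) = -89*(-95/6) = 8455/6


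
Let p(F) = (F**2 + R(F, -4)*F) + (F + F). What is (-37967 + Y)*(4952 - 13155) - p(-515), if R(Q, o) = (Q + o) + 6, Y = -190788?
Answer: 1875948875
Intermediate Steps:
R(Q, o) = 6 + Q + o
p(F) = F**2 + 2*F + F*(2 + F) (p(F) = (F**2 + (6 + F - 4)*F) + (F + F) = (F**2 + (2 + F)*F) + 2*F = (F**2 + F*(2 + F)) + 2*F = F**2 + 2*F + F*(2 + F))
(-37967 + Y)*(4952 - 13155) - p(-515) = (-37967 - 190788)*(4952 - 13155) - 2*(-515)*(2 - 515) = -228755*(-8203) - 2*(-515)*(-513) = 1876477265 - 1*528390 = 1876477265 - 528390 = 1875948875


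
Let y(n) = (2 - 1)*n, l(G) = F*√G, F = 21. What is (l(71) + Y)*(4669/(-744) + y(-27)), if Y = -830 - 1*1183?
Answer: 16611947/248 - 173299*√71/248 ≈ 61096.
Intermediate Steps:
Y = -2013 (Y = -830 - 1183 = -2013)
l(G) = 21*√G
y(n) = n (y(n) = 1*n = n)
(l(71) + Y)*(4669/(-744) + y(-27)) = (21*√71 - 2013)*(4669/(-744) - 27) = (-2013 + 21*√71)*(4669*(-1/744) - 27) = (-2013 + 21*√71)*(-4669/744 - 27) = (-2013 + 21*√71)*(-24757/744) = 16611947/248 - 173299*√71/248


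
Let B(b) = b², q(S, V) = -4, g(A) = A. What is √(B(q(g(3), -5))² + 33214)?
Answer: √33470 ≈ 182.95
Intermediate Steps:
√(B(q(g(3), -5))² + 33214) = √(((-4)²)² + 33214) = √(16² + 33214) = √(256 + 33214) = √33470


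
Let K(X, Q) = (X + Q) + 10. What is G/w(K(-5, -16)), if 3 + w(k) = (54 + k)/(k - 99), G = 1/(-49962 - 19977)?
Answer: 110/26087247 ≈ 4.2166e-6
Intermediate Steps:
K(X, Q) = 10 + Q + X (K(X, Q) = (Q + X) + 10 = 10 + Q + X)
G = -1/69939 (G = 1/(-69939) = -1/69939 ≈ -1.4298e-5)
w(k) = -3 + (54 + k)/(-99 + k) (w(k) = -3 + (54 + k)/(k - 99) = -3 + (54 + k)/(-99 + k))
G/w(K(-5, -16)) = -(-99 + (10 - 16 - 5))/(351 - 2*(10 - 16 - 5))/69939 = -(-99 - 11)/(351 - 2*(-11))/69939 = -(-110/(351 + 22))/69939 = -1/(69939*((-1/110*373))) = -1/(69939*(-373/110)) = -1/69939*(-110/373) = 110/26087247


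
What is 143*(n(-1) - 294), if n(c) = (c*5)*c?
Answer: -41327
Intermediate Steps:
n(c) = 5*c**2 (n(c) = (5*c)*c = 5*c**2)
143*(n(-1) - 294) = 143*(5*(-1)**2 - 294) = 143*(5*1 - 294) = 143*(5 - 294) = 143*(-289) = -41327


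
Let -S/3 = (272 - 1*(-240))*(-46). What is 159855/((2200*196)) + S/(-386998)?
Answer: 136507383/725537120 ≈ 0.18815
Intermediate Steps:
S = 70656 (S = -3*(272 - 1*(-240))*(-46) = -3*(272 + 240)*(-46) = -1536*(-46) = -3*(-23552) = 70656)
159855/((2200*196)) + S/(-386998) = 159855/((2200*196)) + 70656/(-386998) = 159855/431200 + 70656*(-1/386998) = 159855*(1/431200) - 1536/8413 = 31971/86240 - 1536/8413 = 136507383/725537120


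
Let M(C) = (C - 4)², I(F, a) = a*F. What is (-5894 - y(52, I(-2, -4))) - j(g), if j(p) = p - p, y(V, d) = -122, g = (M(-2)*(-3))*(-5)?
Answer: -5772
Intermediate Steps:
I(F, a) = F*a
M(C) = (-4 + C)²
g = 540 (g = ((-4 - 2)²*(-3))*(-5) = ((-6)²*(-3))*(-5) = (36*(-3))*(-5) = -108*(-5) = 540)
j(p) = 0
(-5894 - y(52, I(-2, -4))) - j(g) = (-5894 - 1*(-122)) - 1*0 = (-5894 + 122) + 0 = -5772 + 0 = -5772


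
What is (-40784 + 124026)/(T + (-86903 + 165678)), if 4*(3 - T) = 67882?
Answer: 166484/123615 ≈ 1.3468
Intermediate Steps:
T = -33935/2 (T = 3 - 1/4*67882 = 3 - 33941/2 = -33935/2 ≈ -16968.)
(-40784 + 124026)/(T + (-86903 + 165678)) = (-40784 + 124026)/(-33935/2 + (-86903 + 165678)) = 83242/(-33935/2 + 78775) = 83242/(123615/2) = 83242*(2/123615) = 166484/123615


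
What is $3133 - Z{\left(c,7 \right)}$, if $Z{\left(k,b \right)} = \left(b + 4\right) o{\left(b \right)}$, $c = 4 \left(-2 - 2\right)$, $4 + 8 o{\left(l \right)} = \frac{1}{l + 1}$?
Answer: $\frac{200853}{64} \approx 3138.3$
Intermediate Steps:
$o{\left(l \right)} = - \frac{1}{2} + \frac{1}{8 \left(1 + l\right)}$ ($o{\left(l \right)} = - \frac{1}{2} + \frac{1}{8 \left(l + 1\right)} = - \frac{1}{2} + \frac{1}{8 \left(1 + l\right)}$)
$c = -16$ ($c = 4 \left(-4\right) = -16$)
$Z{\left(k,b \right)} = \frac{\left(-3 - 4 b\right) \left(4 + b\right)}{8 \left(1 + b\right)}$ ($Z{\left(k,b \right)} = \left(b + 4\right) \frac{-3 - 4 b}{8 \left(1 + b\right)} = \left(4 + b\right) \frac{-3 - 4 b}{8 \left(1 + b\right)} = \frac{\left(-3 - 4 b\right) \left(4 + b\right)}{8 \left(1 + b\right)}$)
$3133 - Z{\left(c,7 \right)} = 3133 - - \frac{\left(3 + 4 \cdot 7\right) \left(4 + 7\right)}{8 + 8 \cdot 7} = 3133 - \left(-1\right) \frac{1}{8 + 56} \left(3 + 28\right) 11 = 3133 - \left(-1\right) \frac{1}{64} \cdot 31 \cdot 11 = 3133 - - \frac{341}{64} = 3133 + \frac{341}{64} = \frac{200853}{64}$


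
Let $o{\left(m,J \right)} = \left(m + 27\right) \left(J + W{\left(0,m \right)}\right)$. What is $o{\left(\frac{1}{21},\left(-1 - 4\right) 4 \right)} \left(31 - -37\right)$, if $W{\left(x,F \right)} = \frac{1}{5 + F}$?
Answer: $- \frac{40535888}{1113} \approx -36420.0$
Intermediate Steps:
$o{\left(m,J \right)} = \left(27 + m\right) \left(J + \frac{1}{5 + m}\right)$ ($o{\left(m,J \right)} = \left(m + 27\right) \left(J + \frac{1}{5 + m}\right) = \left(27 + m\right) \left(J + \frac{1}{5 + m}\right)$)
$o{\left(\frac{1}{21},\left(-1 - 4\right) 4 \right)} \left(31 - -37\right) = \frac{27 + \frac{1}{21} + \left(-1 - 4\right) 4 \left(5 + \frac{1}{21}\right) \left(27 + \frac{1}{21}\right)}{5 + \frac{1}{21}} \left(31 - -37\right) = \frac{27 + \frac{1}{21} + \left(-5\right) 4 \left(5 + \frac{1}{21}\right) \left(27 + \frac{1}{21}\right)}{5 + \frac{1}{21}} \left(31 + 37\right) = \frac{27 + \frac{1}{21} - \frac{2120}{21} \cdot \frac{568}{21}}{\frac{106}{21}} \cdot 68 = \frac{21 \left(27 + \frac{1}{21} - \frac{1204160}{441}\right)}{106} \cdot 68 = \frac{21}{106} \left(- \frac{1192232}{441}\right) 68 = \left(- \frac{596116}{1113}\right) 68 = - \frac{40535888}{1113}$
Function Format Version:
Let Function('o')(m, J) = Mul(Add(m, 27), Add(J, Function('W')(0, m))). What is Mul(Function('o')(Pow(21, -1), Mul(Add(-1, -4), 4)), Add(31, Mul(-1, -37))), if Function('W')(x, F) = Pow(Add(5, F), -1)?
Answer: Rational(-40535888, 1113) ≈ -36420.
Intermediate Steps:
Function('o')(m, J) = Mul(Add(27, m), Add(J, Pow(Add(5, m), -1))) (Function('o')(m, J) = Mul(Add(m, 27), Add(J, Pow(Add(5, m), -1))) = Mul(Add(27, m), Add(J, Pow(Add(5, m), -1))))
Mul(Function('o')(Pow(21, -1), Mul(Add(-1, -4), 4)), Add(31, Mul(-1, -37))) = Mul(Mul(Pow(Add(5, Pow(21, -1)), -1), Add(27, Pow(21, -1), Mul(Mul(Add(-1, -4), 4), Add(5, Pow(21, -1)), Add(27, Pow(21, -1))))), Add(31, Mul(-1, -37))) = Mul(Mul(Pow(Add(5, Rational(1, 21)), -1), Add(27, Rational(1, 21), Mul(Mul(-5, 4), Add(5, Rational(1, 21)), Add(27, Rational(1, 21))))), Add(31, 37)) = Mul(Mul(Pow(Rational(106, 21), -1), Add(27, Rational(1, 21), Mul(-20, Rational(106, 21), Rational(568, 21)))), 68) = Mul(Mul(Rational(21, 106), Add(27, Rational(1, 21), Rational(-1204160, 441))), 68) = Mul(Mul(Rational(21, 106), Rational(-1192232, 441)), 68) = Mul(Rational(-596116, 1113), 68) = Rational(-40535888, 1113)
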